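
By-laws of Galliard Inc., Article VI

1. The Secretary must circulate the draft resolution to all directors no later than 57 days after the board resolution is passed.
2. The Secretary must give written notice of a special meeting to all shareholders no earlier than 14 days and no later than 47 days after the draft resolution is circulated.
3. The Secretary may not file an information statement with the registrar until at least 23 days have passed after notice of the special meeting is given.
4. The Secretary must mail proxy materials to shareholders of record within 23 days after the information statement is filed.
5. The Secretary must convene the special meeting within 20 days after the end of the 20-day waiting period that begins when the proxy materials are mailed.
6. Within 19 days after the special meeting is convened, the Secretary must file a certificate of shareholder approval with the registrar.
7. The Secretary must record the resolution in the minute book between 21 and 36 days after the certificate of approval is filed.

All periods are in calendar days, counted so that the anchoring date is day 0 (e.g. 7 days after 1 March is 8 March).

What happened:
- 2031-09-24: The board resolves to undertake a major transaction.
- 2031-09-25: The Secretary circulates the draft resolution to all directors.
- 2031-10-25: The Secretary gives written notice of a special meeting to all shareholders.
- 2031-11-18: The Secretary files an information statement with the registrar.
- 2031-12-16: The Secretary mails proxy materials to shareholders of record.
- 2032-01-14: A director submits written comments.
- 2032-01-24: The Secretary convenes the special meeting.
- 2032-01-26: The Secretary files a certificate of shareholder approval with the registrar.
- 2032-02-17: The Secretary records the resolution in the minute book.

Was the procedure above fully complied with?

(1) due by 2031-09-24 + 57 days = 2031-11-20; completed 2031-09-25, before the deadline.
(2) the permitted window runs from 2031-09-25 + 14 = 2031-10-09 to 2031-09-25 + 47 = 2031-11-11; 2031-10-25 falls inside that range.
(3) permitted from 2031-10-25 + 23 days = 2031-11-17 onward; done 2031-11-18 — permitted.
(4) due by 2031-11-18 + 23 days = 2031-12-11; not done until 2031-12-16, 5 days after the deadline.

No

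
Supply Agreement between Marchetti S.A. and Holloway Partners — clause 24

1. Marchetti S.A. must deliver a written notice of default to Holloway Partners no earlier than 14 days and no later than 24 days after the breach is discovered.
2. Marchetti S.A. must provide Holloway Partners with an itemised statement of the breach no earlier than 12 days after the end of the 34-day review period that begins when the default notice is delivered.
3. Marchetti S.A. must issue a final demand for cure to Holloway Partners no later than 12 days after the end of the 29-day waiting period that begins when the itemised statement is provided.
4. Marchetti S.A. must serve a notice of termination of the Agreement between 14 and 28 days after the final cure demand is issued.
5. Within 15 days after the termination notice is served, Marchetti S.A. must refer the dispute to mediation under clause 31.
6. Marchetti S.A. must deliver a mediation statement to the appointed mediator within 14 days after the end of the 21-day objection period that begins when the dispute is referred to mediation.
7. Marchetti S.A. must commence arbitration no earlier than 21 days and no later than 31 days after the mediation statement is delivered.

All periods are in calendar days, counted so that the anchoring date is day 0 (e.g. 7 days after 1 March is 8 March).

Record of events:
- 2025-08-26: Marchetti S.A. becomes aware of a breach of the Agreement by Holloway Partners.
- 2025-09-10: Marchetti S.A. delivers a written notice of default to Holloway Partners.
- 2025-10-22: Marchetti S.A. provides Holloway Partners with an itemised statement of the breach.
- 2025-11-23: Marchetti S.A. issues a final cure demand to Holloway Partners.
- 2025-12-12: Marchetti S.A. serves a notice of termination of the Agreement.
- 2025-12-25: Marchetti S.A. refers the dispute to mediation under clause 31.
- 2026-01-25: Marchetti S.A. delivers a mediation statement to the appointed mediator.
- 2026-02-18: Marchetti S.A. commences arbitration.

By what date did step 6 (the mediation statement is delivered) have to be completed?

The dispute is referred to mediation on 2025-12-25; the 21-day objection period therefore ends 2026-01-15, and step 6 runs from that date. 14 days after 2026-01-15 is 2026-01-29.

2026-01-29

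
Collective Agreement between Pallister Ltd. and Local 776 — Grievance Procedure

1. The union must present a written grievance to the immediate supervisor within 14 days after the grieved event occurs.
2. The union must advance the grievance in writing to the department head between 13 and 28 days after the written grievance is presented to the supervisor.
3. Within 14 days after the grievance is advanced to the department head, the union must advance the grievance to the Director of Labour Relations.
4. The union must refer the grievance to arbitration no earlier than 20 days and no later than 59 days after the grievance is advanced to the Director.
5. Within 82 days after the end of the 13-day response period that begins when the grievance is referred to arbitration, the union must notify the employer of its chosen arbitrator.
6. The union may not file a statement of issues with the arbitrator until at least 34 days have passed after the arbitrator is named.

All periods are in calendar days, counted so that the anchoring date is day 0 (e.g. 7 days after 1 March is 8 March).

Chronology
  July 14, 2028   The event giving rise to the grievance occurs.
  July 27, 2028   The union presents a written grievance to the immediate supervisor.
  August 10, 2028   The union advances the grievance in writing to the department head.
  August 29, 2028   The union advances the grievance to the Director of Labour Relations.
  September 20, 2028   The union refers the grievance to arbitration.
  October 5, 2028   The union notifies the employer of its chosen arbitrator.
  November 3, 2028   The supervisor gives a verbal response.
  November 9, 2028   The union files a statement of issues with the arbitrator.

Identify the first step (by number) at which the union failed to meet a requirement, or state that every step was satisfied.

Step 3

Step 1: 14 days after July 14, 2028 (when the grieved event occurs) is July 28, 2028; July 27, 2028 is within that limit.
Step 2: the window is 13–28 days after July 27, 2028 (when the written grievance is presented to the supervisor), so August 9, 2028 through August 24, 2028; August 10, 2028 falls inside that range.
Step 3: 14 days after August 10, 2028 (when the grievance is advanced to the department head) is August 24, 2028; done August 29, 2028 — 5 days late.
The procedure was therefore not followed at step 3.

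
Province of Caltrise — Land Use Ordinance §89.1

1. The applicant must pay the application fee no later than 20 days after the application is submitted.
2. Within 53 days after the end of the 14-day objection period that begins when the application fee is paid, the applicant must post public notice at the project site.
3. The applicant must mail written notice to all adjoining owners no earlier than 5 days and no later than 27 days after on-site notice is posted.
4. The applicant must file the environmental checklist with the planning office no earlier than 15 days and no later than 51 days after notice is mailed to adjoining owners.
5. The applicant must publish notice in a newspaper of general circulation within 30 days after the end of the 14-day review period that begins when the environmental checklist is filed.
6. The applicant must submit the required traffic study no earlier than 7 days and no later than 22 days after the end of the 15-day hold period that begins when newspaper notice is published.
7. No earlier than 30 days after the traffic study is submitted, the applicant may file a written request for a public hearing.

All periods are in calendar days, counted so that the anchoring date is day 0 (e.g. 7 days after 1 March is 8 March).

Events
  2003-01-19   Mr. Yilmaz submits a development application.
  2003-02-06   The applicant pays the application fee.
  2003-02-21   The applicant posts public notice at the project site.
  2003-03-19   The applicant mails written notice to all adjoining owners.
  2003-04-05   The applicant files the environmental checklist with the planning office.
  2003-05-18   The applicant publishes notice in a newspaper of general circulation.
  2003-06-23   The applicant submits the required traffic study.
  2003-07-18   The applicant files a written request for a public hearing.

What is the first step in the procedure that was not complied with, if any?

Step 1: 20 days after 2003-01-19 (when the application is submitted) is 2003-02-08; done 2003-02-06 — timely.
Step 2: 53 days after 2003-02-20 (end of the 14-day objection period, which began when the application fee is paid on 2003-02-06) is 2003-04-14; completed 2003-02-21, before the deadline.
Step 3: the window is 5–27 days after 2003-02-21 (when on-site notice is posted), so 2003-02-26 through 2003-03-20; done 2003-03-19 — within the window.
Step 4: the window is 15–51 days after 2003-03-19 (when notice is mailed to adjoining owners), so 2003-04-03 through 2003-05-09; 2003-04-05 falls inside that range.
Step 5: 30 days after 2003-04-19 (end of the 14-day review period, which began when the environmental checklist is filed on 2003-04-05) is 2003-05-19; 2003-05-18 is within that limit.
Step 6: the window is 7–22 days after 2003-06-02 (end of the 15-day hold period, which began when newspaper notice is published on 2003-05-18), so 2003-06-09 through 2003-06-24; done 2003-06-23 — within the window.
Step 7: the earliest permitted date is 30 days after 2003-06-23 (when the traffic study is submitted), i.e. 2003-07-23; acted on 2003-07-18, 5 days prematurely.
The analysis stops there.

Step 7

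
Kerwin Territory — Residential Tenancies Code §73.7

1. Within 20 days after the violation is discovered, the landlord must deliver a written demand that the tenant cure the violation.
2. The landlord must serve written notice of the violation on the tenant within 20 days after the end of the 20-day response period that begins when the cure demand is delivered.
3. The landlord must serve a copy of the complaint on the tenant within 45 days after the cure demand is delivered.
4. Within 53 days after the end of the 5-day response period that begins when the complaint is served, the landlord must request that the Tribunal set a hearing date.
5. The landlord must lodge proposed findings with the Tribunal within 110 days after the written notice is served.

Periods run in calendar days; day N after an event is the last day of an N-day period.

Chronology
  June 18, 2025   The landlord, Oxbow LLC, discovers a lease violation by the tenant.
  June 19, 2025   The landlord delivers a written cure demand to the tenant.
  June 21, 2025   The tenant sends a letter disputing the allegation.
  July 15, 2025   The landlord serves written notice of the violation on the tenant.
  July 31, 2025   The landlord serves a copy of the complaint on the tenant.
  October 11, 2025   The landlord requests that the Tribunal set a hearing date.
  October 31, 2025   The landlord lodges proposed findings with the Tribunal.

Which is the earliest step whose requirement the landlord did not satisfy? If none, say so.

Step 1: 20 days after June 18, 2025 (when the violation is discovered) is July 8, 2025; done June 19, 2025 — timely.
Step 2: 20 days after July 9, 2025 (end of the 20-day response period, which began when the cure demand is delivered on June 19, 2025) is July 29, 2025; completed July 15, 2025, before the deadline.
Step 3: 45 days after June 19, 2025 (when the cure demand is delivered) is August 3, 2025; completed July 31, 2025, before the deadline.
Step 4: 53 days after August 5, 2025 (end of the 5-day response period, which began when the complaint is served on July 31, 2025) is September 27, 2025; October 11, 2025 misses that deadline by 14 days.

Step 4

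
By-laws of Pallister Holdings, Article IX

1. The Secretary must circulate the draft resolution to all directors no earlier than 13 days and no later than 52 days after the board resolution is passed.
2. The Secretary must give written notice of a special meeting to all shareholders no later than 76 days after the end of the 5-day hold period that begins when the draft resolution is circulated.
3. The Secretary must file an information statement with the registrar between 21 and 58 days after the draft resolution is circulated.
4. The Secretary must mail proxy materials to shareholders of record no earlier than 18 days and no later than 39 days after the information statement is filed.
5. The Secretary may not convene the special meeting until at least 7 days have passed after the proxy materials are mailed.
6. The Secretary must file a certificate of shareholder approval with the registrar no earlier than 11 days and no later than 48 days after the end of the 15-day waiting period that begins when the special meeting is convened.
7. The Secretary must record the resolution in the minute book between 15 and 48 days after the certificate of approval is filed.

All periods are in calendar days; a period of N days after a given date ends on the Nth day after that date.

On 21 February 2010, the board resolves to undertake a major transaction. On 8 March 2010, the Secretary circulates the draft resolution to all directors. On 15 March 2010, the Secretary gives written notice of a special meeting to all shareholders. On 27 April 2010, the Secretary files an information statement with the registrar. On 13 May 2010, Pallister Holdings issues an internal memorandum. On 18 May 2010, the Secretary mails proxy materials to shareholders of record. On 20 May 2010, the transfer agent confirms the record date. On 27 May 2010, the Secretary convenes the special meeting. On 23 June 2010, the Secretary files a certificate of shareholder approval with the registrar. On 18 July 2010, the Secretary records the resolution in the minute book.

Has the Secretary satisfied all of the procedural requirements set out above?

Yes

(1) the permitted window runs from 21 February 2010 + 13 = 6 March 2010 to 21 February 2010 + 52 = 14 April 2010; 8 March 2010 falls inside that range.
(2) due by 13 March 2010 + 76 days = 28 May 2010; completed 15 March 2010, before the deadline.
(3) the permitted window runs from 8 March 2010 + 21 = 29 March 2010 to 8 March 2010 + 58 = 5 May 2010; done 27 April 2010, which is between those dates.
(4) the permitted window runs from 27 April 2010 + 18 = 15 May 2010 to 27 April 2010 + 39 = 5 June 2010; done 18 May 2010, which is between those dates.
(5) permitted from 18 May 2010 + 7 days = 25 May 2010 onward; done 27 May 2010 — permitted.
(6) the permitted window runs from 11 June 2010 + 11 = 22 June 2010 to 11 June 2010 + 48 = 29 July 2010; 23 June 2010 falls inside that range.
(7) the permitted window runs from 23 June 2010 + 15 = 8 July 2010 to 23 June 2010 + 48 = 10 August 2010; done 18 July 2010, which is between those dates.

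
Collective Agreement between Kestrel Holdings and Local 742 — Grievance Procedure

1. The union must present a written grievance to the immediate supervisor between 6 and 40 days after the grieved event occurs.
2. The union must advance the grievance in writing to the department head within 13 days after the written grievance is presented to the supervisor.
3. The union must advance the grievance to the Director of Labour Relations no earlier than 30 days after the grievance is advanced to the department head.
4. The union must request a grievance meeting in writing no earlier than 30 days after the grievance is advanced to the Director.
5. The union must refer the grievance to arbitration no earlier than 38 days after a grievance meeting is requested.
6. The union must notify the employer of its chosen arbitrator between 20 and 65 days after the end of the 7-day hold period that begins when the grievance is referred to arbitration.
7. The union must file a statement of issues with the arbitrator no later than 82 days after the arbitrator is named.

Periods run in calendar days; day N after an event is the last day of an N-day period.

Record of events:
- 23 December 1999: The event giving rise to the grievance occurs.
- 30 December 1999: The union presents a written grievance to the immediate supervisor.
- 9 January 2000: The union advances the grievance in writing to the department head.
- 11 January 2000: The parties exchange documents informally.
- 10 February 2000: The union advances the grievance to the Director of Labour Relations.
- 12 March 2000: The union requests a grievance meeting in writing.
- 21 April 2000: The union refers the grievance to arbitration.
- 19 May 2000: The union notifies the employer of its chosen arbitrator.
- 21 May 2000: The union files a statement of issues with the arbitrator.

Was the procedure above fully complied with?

Yes

(1) the permitted window runs from 23 December 1999 + 6 = 29 December 1999 to 23 December 1999 + 40 = 1 February 2000; done 30 December 1999 — within the window.
(2) due by 30 December 1999 + 13 days = 12 January 2000; completed 9 January 2000, before the deadline.
(3) permitted from 9 January 2000 + 30 days = 8 February 2000 onward; done 10 February 2000, after the minimum wait.
(4) permitted from 10 February 2000 + 30 days = 11 March 2000 onward; done 12 March 2000, after the minimum wait.
(5) permitted from 12 March 2000 + 38 days = 19 April 2000 onward; done 21 April 2000 — permitted.
(6) the permitted window runs from 28 April 2000 + 20 = 18 May 2000 to 28 April 2000 + 65 = 2 July 2000; done 19 May 2000, which is between those dates.
(7) due by 19 May 2000 + 82 days = 9 August 2000; completed 21 May 2000, before the deadline.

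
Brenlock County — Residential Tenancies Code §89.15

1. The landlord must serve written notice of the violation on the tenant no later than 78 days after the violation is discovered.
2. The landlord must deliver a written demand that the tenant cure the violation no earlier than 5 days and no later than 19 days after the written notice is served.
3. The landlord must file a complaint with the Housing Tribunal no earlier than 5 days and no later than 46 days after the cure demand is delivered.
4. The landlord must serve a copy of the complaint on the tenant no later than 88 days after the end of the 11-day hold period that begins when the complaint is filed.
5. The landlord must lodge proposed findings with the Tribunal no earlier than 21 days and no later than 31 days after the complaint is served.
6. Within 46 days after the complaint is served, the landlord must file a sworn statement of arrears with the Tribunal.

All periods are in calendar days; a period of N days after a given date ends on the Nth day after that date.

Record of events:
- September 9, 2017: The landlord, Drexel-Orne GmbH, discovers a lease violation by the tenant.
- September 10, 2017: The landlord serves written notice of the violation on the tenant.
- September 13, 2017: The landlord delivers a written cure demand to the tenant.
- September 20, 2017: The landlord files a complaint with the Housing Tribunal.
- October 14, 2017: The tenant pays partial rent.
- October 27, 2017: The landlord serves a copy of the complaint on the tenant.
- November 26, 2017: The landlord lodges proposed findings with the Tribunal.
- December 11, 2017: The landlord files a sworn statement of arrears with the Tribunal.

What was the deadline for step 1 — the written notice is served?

Step 1 runs from September 9, 2017, when the violation is discovered. 78 days after September 9, 2017 is November 26, 2017.

November 26, 2017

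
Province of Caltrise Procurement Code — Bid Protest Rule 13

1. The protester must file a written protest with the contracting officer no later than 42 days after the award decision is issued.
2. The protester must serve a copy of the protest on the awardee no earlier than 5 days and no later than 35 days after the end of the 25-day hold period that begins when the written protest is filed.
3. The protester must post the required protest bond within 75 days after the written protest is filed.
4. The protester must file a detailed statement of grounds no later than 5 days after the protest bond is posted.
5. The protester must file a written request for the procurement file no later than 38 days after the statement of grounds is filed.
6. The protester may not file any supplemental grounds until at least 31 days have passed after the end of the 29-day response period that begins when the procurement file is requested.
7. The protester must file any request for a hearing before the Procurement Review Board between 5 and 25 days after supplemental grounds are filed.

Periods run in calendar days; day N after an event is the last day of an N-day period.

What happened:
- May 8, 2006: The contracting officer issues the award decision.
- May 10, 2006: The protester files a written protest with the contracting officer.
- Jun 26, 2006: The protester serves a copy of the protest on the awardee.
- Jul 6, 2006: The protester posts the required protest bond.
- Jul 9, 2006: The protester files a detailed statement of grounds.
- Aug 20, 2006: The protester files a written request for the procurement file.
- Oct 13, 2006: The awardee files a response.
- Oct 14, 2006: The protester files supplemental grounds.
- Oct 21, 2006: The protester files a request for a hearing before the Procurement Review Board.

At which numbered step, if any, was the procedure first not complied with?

Step 5

Step 1: 42 days after May 8, 2006 (when the award decision is issued) is Jun 19, 2006; May 10, 2006 is within that limit.
Step 2: the window is 5–35 days after Jun 4, 2006 (end of the 25-day hold period, which began when the written protest is filed on May 10, 2006), so Jun 9, 2006 through Jul 9, 2006; done Jun 26, 2006, which is between those dates.
Step 3: 75 days after May 10, 2006 (when the written protest is filed) is Jul 24, 2006; Jul 6, 2006 is within that limit.
Step 4: 5 days after Jul 6, 2006 (when the protest bond is posted) is Jul 11, 2006; Jul 9, 2006 is within that limit.
Step 5: 38 days after Jul 9, 2006 (when the statement of grounds is filed) is Aug 16, 2006; not done until Aug 20, 2006, 4 days after the deadline.
The analysis stops there.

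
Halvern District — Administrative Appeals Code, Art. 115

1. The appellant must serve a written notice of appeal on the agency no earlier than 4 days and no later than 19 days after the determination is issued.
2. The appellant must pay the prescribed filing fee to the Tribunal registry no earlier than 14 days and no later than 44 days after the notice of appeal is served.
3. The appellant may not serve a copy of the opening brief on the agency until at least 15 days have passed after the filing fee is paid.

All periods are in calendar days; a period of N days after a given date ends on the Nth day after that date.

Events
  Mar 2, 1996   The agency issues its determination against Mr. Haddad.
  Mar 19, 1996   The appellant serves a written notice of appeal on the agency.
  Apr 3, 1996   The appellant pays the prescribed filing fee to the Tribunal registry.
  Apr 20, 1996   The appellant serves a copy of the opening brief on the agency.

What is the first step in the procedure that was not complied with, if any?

None — every step was satisfied

(1) the permitted window runs from Mar 2, 1996 + 4 = Mar 6, 1996 to Mar 2, 1996 + 19 = Mar 21, 1996; done Mar 19, 1996, which is between those dates.
(2) the permitted window runs from Mar 19, 1996 + 14 = Apr 2, 1996 to Mar 19, 1996 + 44 = May 2, 1996; done Apr 3, 1996, which is between those dates.
(3) permitted from Apr 3, 1996 + 15 days = Apr 18, 1996 onward; done Apr 20, 1996, after the minimum wait.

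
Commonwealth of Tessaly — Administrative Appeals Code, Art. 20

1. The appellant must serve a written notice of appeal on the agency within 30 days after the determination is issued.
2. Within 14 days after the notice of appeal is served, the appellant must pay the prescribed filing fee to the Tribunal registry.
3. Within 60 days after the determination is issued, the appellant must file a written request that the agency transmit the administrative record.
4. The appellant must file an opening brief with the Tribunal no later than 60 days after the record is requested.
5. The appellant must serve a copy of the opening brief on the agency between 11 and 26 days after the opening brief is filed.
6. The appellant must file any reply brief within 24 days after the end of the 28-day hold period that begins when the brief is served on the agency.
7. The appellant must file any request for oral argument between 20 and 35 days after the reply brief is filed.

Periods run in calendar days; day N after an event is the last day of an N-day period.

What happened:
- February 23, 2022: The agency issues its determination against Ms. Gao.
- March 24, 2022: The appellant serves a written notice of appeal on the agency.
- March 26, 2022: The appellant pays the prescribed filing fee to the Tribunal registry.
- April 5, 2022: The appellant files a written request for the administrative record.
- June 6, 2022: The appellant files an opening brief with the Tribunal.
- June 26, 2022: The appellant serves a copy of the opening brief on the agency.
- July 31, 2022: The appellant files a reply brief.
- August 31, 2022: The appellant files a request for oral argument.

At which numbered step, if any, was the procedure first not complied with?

Step 4

Step 1: 30 days after February 23, 2022 (when the determination is issued) is March 25, 2022; completed March 24, 2022, before the deadline.
Step 2: 14 days after March 24, 2022 (when the notice of appeal is served) is April 7, 2022; March 26, 2022 is within that limit.
Step 3: 60 days after February 23, 2022 (when the determination is issued) is April 24, 2022; done April 5, 2022 — timely.
Step 4: 60 days after April 5, 2022 (when the record is requested) is June 4, 2022; done June 6, 2022 — 2 days late.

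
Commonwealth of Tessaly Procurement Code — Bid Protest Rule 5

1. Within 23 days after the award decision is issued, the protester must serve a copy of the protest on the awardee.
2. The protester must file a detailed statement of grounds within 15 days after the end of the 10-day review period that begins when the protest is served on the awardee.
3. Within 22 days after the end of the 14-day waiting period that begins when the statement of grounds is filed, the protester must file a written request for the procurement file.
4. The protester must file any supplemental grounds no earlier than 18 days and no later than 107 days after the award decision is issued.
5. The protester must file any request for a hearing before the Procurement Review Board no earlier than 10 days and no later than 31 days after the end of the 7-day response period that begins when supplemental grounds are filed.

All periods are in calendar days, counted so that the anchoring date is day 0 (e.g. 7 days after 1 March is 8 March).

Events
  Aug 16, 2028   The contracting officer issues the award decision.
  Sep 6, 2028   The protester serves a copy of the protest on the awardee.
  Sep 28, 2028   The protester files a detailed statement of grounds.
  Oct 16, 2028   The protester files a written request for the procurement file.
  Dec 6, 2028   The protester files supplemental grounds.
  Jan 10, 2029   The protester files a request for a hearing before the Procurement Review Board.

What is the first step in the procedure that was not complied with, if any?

Step 4

Step 1: 23 days after Aug 16, 2028 (when the award decision is issued) is Sep 8, 2028; Sep 6, 2028 is within that limit.
Step 2: 15 days after Sep 16, 2028 (end of the 10-day review period, which began when the protest is served on the awardee on Sep 6, 2028) is Oct 1, 2028; done Sep 28, 2028 — timely.
Step 3: 22 days after Oct 12, 2028 (end of the 14-day waiting period, which began when the statement of grounds is filed on Sep 28, 2028) is Nov 3, 2028; completed Oct 16, 2028, before the deadline.
Step 4: the window is 18–107 days after Aug 16, 2028 (when the award decision is issued), so Sep 3, 2028 through Dec 1, 2028; Dec 6, 2028 is 5 days past the end of the window.
The analysis stops there.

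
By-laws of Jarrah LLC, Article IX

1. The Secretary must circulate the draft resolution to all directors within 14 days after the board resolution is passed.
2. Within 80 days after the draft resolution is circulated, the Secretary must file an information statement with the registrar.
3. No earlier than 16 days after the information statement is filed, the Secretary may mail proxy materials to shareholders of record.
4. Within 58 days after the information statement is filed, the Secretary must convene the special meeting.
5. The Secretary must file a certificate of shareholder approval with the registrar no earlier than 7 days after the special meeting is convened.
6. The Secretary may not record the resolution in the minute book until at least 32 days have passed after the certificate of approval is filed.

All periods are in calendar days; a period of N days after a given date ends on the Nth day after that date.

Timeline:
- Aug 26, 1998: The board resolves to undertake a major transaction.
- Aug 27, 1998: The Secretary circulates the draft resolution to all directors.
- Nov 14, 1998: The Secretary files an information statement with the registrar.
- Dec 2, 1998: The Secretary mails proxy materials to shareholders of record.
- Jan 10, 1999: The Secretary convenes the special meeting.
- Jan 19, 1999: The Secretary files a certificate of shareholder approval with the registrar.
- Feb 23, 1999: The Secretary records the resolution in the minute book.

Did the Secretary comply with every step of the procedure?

Yes

(1) due by Aug 26, 1998 + 14 days = Sep 9, 1998; completed Aug 27, 1998, before the deadline.
(2) due by Aug 27, 1998 + 80 days = Nov 15, 1998; done Nov 14, 1998 — timely.
(3) permitted from Nov 14, 1998 + 16 days = Nov 30, 1998 onward; done Dec 2, 1998 — permitted.
(4) due by Nov 14, 1998 + 58 days = Jan 11, 1999; done Jan 10, 1999 — timely.
(5) permitted from Jan 10, 1999 + 7 days = Jan 17, 1999 onward; Jan 19, 1999 is on or after that date.
(6) permitted from Jan 19, 1999 + 32 days = Feb 20, 1999 onward; Feb 23, 1999 is on or after that date.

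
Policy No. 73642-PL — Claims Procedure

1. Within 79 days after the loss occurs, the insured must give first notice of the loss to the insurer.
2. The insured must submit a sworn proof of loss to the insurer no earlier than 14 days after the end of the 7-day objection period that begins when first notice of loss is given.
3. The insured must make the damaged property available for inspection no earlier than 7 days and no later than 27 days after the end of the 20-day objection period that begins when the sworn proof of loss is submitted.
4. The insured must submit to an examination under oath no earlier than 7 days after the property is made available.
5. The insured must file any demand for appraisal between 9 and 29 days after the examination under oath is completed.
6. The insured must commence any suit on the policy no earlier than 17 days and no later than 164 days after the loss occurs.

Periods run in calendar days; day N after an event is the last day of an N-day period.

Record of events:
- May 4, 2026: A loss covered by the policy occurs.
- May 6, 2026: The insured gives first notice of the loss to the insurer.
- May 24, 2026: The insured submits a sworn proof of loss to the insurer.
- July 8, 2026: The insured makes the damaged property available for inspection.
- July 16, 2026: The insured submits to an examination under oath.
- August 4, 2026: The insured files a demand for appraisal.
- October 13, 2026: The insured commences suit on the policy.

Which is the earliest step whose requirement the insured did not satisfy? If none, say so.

Step 2

(1) due by May 4, 2026 + 79 days = July 22, 2026; May 6, 2026 is within that limit.
(2) permitted from May 13, 2026 + 14 days = May 27, 2026 onward; acted on May 24, 2026, 3 days prematurely.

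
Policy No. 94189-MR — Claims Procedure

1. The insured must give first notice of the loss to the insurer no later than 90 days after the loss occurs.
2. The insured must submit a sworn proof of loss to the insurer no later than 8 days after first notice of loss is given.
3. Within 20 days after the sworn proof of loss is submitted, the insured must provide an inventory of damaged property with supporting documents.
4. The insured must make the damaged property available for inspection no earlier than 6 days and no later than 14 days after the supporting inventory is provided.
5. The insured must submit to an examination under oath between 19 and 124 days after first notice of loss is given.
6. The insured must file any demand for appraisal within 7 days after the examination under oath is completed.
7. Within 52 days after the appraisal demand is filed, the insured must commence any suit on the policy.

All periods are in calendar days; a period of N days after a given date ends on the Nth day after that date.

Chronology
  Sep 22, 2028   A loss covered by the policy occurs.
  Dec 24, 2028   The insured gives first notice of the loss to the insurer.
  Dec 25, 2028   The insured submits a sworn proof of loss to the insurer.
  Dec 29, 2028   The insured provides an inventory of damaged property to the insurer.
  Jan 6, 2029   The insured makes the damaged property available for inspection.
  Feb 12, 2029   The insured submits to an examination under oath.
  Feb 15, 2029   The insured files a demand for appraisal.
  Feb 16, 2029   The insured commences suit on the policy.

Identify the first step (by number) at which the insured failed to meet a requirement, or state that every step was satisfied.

Step 1

Step 1: 90 days after Sep 22, 2028 (when the loss occurs) is Dec 21, 2028; Dec 24, 2028 misses that deadline by 3 days.
The procedure was therefore not followed at step 1.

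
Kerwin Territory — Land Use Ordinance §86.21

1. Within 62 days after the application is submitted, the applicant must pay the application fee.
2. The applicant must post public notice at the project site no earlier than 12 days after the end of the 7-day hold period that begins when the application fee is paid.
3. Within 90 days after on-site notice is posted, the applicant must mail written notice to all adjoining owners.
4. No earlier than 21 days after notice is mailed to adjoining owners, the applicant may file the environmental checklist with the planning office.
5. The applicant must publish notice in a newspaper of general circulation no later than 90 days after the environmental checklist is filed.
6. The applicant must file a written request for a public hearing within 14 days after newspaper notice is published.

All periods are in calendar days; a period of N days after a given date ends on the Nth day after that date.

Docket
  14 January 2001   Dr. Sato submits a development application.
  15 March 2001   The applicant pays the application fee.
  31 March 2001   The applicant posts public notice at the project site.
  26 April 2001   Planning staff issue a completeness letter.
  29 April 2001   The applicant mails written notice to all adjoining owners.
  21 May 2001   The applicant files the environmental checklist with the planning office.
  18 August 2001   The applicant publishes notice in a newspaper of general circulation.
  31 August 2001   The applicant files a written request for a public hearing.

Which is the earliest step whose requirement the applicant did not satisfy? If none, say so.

Step 1 — counting 62 days from 14 January 2001 (when the application is submitted) gives a deadline of 17 March 2001; 15 March 2001 is within that limit.
Step 2 — must wait 12 days from 22 March 2001 (end of the 7-day hold period, which began when the application fee is paid on 15 March 2001), so not before 3 April 2001; done 31 March 2001 — 3 days too early.
Later steps need not be reached.

Step 2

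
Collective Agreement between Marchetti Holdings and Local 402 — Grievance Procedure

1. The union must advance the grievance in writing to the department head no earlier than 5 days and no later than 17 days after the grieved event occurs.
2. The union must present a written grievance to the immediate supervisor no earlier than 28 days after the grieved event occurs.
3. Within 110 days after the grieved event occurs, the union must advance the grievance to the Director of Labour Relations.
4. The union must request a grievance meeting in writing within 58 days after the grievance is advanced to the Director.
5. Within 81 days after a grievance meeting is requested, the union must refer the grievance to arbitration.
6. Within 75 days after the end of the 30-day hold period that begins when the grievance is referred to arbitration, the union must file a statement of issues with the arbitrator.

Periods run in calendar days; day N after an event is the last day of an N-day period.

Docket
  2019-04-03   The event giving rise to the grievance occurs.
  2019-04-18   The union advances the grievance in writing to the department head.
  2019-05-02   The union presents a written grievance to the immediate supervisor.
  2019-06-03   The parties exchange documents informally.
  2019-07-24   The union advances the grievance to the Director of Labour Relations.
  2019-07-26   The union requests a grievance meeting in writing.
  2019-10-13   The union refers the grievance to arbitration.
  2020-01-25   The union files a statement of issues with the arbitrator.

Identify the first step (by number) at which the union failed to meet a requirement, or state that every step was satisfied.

Step 3

Step 1 — 5 and 17 days from 2019-04-03 (when the grieved event occurs) are 2019-04-08 and 2019-04-20 respectively; done 2019-04-18 — within the window.
Step 2 — must wait 28 days from 2019-04-03 (when the grieved event occurs), so not before 2019-05-01; done 2019-05-02, after the minimum wait.
Step 3 — counting 110 days from 2019-04-03 (when the grieved event occurs) gives a deadline of 2019-07-22; not done until 2019-07-24, 2 days after the deadline.
No need to go further; step 3 was not satisfied.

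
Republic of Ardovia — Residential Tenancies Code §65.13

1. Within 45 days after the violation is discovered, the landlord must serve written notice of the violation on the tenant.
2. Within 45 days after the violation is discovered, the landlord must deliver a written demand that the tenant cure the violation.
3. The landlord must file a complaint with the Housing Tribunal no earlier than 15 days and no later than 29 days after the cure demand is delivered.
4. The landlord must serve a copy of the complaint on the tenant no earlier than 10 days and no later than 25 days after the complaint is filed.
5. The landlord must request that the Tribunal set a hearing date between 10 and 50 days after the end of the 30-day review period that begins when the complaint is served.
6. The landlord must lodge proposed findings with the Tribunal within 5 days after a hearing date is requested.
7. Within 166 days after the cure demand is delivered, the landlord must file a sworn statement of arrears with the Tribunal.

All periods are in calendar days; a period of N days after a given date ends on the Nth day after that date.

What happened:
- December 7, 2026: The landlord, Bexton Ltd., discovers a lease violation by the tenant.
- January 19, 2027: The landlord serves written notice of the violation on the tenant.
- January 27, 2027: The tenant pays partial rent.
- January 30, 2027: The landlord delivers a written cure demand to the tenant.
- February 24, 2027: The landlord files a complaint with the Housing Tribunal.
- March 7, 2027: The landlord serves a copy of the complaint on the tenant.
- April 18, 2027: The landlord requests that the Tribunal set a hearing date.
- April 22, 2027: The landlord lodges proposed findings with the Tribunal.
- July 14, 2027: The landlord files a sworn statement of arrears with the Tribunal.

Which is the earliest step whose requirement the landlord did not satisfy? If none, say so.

(1) due by December 7, 2026 + 45 days = January 21, 2027; January 19, 2027 is within that limit.
(2) due by December 7, 2026 + 45 days = January 21, 2027; January 30, 2027 misses that deadline by 9 days.

Step 2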